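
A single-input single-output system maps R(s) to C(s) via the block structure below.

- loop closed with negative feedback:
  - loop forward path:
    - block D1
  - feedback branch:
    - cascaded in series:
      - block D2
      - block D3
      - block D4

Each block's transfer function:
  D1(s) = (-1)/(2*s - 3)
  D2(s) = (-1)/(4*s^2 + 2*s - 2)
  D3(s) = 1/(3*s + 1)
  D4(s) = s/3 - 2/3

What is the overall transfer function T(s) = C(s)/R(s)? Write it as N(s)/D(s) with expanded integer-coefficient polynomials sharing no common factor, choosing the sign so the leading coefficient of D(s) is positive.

1. series reduction of D2, D3, D4: (2 - s)/(36*s^3 + 30*s^2 - 12*s - 6)
2. close the feedback loop around D1, (D2*D3*D4), giving the overall T(s)

Hence the answer: (-36*s^3 - 30*s^2 + 12*s + 6)/(72*s^4 - 48*s^3 - 114*s^2 + 25*s + 16)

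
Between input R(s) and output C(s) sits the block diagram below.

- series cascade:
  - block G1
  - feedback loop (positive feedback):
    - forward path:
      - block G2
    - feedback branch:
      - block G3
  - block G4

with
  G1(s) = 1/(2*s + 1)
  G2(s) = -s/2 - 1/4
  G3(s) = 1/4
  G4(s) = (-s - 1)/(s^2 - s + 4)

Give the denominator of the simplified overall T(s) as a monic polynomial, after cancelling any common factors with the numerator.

[1] feedback reduction of G2, G3 gives (-8*s - 4)/(2*s + 17)
[2] series reduction of G1, [G2/(1-G2*G3)], G4 gives (4*s + 4)/(2*s^3 + 15*s^2 - 9*s + 68)
That last expression is T(s), already simplified. Scaling its denominator by 1/2 (the reciprocal of the leading coefficient) yields the monic denominator.

Hence the answer: s^3 + 15*s^2/2 - 9*s/2 + 34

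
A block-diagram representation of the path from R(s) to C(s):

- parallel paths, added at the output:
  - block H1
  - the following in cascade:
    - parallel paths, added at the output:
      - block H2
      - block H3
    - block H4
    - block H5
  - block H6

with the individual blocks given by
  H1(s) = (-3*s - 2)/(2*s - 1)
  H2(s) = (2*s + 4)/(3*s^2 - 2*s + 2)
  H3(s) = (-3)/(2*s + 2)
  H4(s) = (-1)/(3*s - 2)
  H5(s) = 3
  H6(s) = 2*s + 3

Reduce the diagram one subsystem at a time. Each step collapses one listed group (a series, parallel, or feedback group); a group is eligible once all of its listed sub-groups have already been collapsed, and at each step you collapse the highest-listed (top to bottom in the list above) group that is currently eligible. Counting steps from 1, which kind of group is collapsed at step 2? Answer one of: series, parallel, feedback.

The answer is series.

Reasoning:
Step 1 - combine H2, H3 in parallel
Step 2 - series reduction of (H2+H3), H4, H5
Step 3 - combine H1, ((H2+H3)*H4*H5), H6 in parallel
The group at step 2 is a series group.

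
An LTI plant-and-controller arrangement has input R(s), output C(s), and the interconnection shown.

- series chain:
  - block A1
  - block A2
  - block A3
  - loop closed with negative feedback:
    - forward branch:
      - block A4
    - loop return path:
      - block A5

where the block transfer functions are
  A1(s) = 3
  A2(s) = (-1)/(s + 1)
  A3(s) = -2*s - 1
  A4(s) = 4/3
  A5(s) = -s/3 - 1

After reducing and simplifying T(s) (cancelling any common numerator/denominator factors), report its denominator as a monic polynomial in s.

Step 1 - apply the feedback formula to A4, A5 = (-12)/(4*s + 3)
Step 2 - reduce the series chain A1, A2, A3, [A4/(1+A4*A5)] = (-72*s - 36)/(4*s^2 + 7*s + 3)
Step 2 gives the fully reduced T(s), with no common factor left to cancel. The denominator's leading coefficient is 4, so divide each of its coefficients by 4 to get the monic form.

Answer: s^2 + 7*s/4 + 3/4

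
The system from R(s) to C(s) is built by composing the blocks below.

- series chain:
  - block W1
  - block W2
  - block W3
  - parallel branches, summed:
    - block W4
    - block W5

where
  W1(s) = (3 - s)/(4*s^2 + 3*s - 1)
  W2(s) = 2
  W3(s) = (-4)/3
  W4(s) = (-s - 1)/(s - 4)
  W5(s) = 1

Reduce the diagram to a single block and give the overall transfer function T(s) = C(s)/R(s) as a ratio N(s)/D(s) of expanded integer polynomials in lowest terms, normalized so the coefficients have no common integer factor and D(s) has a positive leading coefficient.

[1] sum the parallel branches W4, W5 -> (-5)/(s - 4)
[2] series reduction of W1, W2, W3, (W4+W5), giving the overall T(s)

Final answer: (120 - 40*s)/(12*s^3 - 39*s^2 - 39*s + 12)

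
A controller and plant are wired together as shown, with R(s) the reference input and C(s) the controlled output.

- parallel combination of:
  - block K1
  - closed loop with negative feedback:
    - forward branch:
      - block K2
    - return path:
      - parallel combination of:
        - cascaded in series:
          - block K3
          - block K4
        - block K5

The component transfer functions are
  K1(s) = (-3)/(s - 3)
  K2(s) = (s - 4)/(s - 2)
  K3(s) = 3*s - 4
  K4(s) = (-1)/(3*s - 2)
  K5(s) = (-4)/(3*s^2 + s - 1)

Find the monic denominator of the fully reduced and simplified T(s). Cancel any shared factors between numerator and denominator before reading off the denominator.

First reduce the diagram to T(s).

1. cascade K3, K4 -> (4 - 3*s)/(3*s - 2)
2. add (K3*K4), K5 (parallel) -> (-9*s^3 + 9*s^2 - 5*s + 4)/(9*s^3 - 3*s^2 - 5*s + 2)
3. apply the feedback formula to K2, ((K3*K4)+K5) -> (9*s^4 - 39*s^3 + 7*s^2 + 22*s - 8)/(24*s^3 - 40*s^2 + 36*s - 20)
4. parallel reduction of K1, [K2/(1+K2*((K3*K4)+K5))] -> (9*s^5 - 66*s^4 + 52*s^3 + 121*s^2 - 182*s + 84)/(24*s^4 - 112*s^3 + 156*s^2 - 128*s + 60)
T(s) is the step-4 result (common factors already cancelled). Leading coefficient of the denominator: 24. Divide through by 24 for the monic polynomial.

Answer: s^4 - 14*s^3/3 + 13*s^2/2 - 16*s/3 + 5/2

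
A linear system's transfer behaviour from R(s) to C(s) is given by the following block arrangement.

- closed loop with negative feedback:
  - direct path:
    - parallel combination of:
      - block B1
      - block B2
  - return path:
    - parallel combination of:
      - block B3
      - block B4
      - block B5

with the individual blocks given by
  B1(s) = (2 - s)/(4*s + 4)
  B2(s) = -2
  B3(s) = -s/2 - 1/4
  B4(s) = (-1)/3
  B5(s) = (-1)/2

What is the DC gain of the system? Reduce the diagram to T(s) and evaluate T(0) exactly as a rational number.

Step 1. sum the parallel branches B1, B2; result (-9*s - 6)/(4*s + 4)
Step 2. combine B3, B4, B5 in parallel; result -s/2 - 13/12
Step 3. apply the feedback formula to (B1+B2), (B3+B4+B5); result (-36*s - 24)/(18*s^2 + 67*s + 42)
Step 3 gives the overall T(s). Then T(0) = -24/42 = -4/7.

Final answer: -4/7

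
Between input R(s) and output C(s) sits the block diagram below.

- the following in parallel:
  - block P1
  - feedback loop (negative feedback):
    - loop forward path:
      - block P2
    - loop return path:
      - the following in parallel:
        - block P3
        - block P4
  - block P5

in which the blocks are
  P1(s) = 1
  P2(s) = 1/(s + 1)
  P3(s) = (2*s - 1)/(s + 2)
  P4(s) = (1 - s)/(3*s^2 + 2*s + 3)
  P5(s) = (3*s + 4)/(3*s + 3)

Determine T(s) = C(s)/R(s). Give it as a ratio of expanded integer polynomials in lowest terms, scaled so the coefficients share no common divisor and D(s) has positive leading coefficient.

Answer: (18*s^5 + 132*s^4 + 242*s^3 + 246*s^2 + 181*s + 53)/(9*s^5 + 60*s^4 + 96*s^3 + 93*s^2 + 63*s + 15)

Working:
(1) sum the parallel branches P3, P4 -> (6*s^3 + 3*s - 1)/(3*s^3 + 8*s^2 + 7*s + 6)
(2) apply the feedback formula to P2, (P3+P4) -> (3*s^3 + 8*s^2 + 7*s + 6)/(3*s^4 + 17*s^3 + 15*s^2 + 16*s + 5)
(3) sum the parallel branches P1, [P2/(1+P2*(P3+P4))], P5, which is the overall transfer function T(s) = C(s)/R(s) in lowest terms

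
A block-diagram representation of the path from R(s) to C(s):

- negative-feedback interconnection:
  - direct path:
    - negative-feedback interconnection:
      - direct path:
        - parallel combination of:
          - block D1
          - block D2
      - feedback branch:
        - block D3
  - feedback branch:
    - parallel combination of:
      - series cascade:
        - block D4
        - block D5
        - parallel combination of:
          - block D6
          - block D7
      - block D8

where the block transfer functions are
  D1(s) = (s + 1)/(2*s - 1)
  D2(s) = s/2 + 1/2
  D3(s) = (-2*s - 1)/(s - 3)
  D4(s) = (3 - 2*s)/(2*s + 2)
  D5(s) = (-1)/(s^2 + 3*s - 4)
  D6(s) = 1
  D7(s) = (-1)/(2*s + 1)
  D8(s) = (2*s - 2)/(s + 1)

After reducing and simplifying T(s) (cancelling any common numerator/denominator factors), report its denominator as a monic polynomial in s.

Step 1 - add D1, D2 (parallel); result (2*s^2 + 3*s + 1)/(4*s - 2)
Step 2 - collapse the loop ((D1+D2) forward, D3 return); result (-2*s^3 + 3*s^2 + 8*s + 3)/(4*s^3 + 4*s^2 + 19*s - 5)
Step 3 - sum the parallel branches D6, D7; result (2*s)/(2*s + 1)
Step 4 - reduce the series chain D4, D5, (D6+D7); result (2*s^2 - 3*s)/(2*s^4 + 9*s^3 + 2*s^2 - 9*s - 4)
Step 5 - reduce the parallel group (D4*D5*(D6+D7)), D8; result (4*s^4 + 10*s^3 - 22*s^2 - s + 8)/(2*s^4 + 9*s^3 + 2*s^2 - 9*s - 4)
Step 6 - reduce the feedback loop with forward [(D1+D2)/(1+(D1+D2)*D3)] and return ((D4*D5*(D6+D7))+D8); result (-2*s^5 - 3*s^4 + 25*s^3 + 15*s^2 - 23*s - 12)/(18*s^4 + 67*s^3 - 29*s^2 - 102*s + 44)
That last expression is T(s), already simplified. Scaling its denominator by 1/18 (the reciprocal of the leading coefficient) yields the monic denominator.

Answer: s^4 + 67*s^3/18 - 29*s^2/18 - 17*s/3 + 22/9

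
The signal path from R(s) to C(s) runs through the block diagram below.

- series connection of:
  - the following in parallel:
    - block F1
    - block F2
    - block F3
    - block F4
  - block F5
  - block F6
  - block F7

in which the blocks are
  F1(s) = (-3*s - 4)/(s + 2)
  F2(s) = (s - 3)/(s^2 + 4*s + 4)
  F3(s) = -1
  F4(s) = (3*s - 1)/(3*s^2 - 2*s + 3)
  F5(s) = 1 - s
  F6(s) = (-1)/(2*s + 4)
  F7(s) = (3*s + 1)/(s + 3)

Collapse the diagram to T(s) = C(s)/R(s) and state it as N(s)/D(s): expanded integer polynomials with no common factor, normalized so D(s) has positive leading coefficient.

1. reduce the parallel group F1, F2, F3, F4: (-12*s^4 - 28*s^3 - 20*s^2 - s - 49)/(3*s^4 + 10*s^3 + 7*s^2 + 4*s + 12)
2. cascade (F1+F2+F3+F4), F5, F6, F7; the result is T(s) itself (integer coefficients, no common factor, positive leading denominator coefficient)

Final answer: (-36*s^6 - 60*s^5 + 8*s^4 + 65*s^3 - 125*s^2 + 99*s + 49)/(6*s^6 + 50*s^5 + 150*s^4 + 198*s^3 + 148*s^2 + 168*s + 144)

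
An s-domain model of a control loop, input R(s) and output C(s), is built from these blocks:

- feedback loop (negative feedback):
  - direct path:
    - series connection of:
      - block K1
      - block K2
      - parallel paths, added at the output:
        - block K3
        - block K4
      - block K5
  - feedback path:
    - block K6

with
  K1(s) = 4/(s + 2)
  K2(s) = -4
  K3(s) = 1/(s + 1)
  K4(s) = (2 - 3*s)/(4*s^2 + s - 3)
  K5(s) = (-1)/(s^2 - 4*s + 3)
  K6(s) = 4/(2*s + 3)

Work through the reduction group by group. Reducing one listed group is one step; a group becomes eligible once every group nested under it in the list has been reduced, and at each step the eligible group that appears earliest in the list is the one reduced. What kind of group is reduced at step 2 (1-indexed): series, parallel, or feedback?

Step 1 - sum the parallel branches K3, K4
Step 2 - cascade K1, K2, (K3+K4), K5
Step 3 - feedback reduction of (K1*K2*(K3+K4)*K5), K6
So the answer for step 2 is series.

Therefore the answer is series.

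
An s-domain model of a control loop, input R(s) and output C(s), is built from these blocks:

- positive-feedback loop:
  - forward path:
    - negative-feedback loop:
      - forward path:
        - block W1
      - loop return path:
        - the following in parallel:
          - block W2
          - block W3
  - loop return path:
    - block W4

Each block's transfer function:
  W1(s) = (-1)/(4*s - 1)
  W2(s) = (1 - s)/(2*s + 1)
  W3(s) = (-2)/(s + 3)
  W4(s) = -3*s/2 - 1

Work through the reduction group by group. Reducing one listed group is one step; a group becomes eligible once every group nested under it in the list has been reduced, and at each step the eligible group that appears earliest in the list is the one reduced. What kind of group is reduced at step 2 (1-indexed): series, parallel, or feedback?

1. reduce the parallel group W2, W3
2. close the feedback loop around W1, (W2+W3)
3. close the feedback loop around [W1/(1+W1*(W2+W3))], W4
Step 2: feedback.

Hence the answer: feedback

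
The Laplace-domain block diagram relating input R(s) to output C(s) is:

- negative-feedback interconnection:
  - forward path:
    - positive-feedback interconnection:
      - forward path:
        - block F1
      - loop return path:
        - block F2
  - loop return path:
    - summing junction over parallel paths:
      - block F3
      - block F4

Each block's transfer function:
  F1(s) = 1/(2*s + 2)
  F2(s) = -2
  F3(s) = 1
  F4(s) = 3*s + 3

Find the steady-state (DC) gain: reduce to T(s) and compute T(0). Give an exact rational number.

Reducing step by step:

Step 1. feedback reduction of F1, F2 -> 1/(2*s + 4)
Step 2. combine F3, F4 in parallel -> 3*s + 4
Step 3. feedback reduction of [F1/(1-F1*F2)], (F3+F4) -> 1/(5*s + 8)
Evaluating the step-3 result (the overall T(s)) at s = 0 gives T(0) = 1/8.

Answer: 1/8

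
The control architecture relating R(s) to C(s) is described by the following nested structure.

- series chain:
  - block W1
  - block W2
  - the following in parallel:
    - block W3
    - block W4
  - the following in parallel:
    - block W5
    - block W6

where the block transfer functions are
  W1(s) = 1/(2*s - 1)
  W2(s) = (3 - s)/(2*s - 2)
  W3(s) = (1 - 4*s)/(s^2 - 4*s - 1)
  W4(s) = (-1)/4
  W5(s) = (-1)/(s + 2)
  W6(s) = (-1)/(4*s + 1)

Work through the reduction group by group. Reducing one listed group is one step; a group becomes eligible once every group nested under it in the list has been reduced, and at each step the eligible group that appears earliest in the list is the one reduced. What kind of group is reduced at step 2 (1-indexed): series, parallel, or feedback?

The answer is parallel.

Reasoning:
1. parallel reduction of W3, W4
2. combine W5, W6 in parallel
3. multiply W1, W2, (W3+W4), (W5+W6) (series)
At step 2 the group reduced is parallel.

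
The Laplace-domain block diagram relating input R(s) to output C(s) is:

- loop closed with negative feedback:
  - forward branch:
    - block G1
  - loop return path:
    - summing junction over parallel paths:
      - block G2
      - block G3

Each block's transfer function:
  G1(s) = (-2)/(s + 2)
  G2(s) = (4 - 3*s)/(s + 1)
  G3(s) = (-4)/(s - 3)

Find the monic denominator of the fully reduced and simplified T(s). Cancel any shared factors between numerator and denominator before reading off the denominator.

(1) parallel reduction of G2, G3, giving (-3*s^2 + 9*s - 16)/(s^2 - 2*s - 3)
(2) feedback reduction of G1, (G2+G3), giving (-2*s^2 + 4*s + 6)/(s^3 + 6*s^2 - 25*s + 26)
Step 2 gives the fully reduced T(s), with no common factor left to cancel. The denominator is already monic (leading coefficient 1).

Therefore the answer is s^3 + 6*s^2 - 25*s + 26.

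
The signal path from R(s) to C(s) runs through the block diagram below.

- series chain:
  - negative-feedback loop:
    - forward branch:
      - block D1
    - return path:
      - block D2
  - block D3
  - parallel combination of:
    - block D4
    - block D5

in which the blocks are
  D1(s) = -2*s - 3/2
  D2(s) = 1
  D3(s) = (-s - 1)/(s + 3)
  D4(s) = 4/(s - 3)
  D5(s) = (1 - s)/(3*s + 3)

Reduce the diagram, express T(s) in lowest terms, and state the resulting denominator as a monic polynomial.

Answer: s^3 + s^2/4 - 9*s - 9/4

Working:
Step 1: collapse the loop (D1 forward, D2 return), giving (4*s + 3)/(4*s + 1)
Step 2: reduce the parallel group D4, D5, giving (-s^2 + 16*s + 9)/(3*s^2 - 6*s - 9)
Step 3: multiply [D1/(1+D1*D2)], D3, (D4+D5) (series), giving (4*s^3 - 61*s^2 - 84*s - 27)/(12*s^3 + 3*s^2 - 108*s - 27)
No further cancellation is possible in the step-3 result, so that is T(s). Its denominator becomes monic after dividing by the leading coefficient 12.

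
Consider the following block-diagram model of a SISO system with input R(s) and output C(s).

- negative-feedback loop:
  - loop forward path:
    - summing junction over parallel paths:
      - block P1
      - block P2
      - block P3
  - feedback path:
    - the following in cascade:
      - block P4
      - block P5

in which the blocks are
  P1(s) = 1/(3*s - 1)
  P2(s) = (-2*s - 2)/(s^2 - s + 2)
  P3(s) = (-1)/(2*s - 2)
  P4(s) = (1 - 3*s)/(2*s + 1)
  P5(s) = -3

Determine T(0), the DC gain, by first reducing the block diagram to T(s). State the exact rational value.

Step 1: sum the parallel branches P1, P2, P3 -> (-13*s^3 + 4*s^2 + 11*s - 6)/(6*s^4 - 14*s^3 + 22*s^2 - 18*s + 4)
Step 2: cascade P4, P5 -> (9*s - 3)/(2*s + 1)
Step 3: close the feedback loop around (P1+P2+P3), (P4*P5) -> (-26*s^4 - 5*s^3 + 26*s^2 - s - 6)/(12*s^5 - 139*s^4 + 105*s^3 + 73*s^2 - 97*s + 22)
DC gain: substitute s = 0 into T(s) from step 3: T(0) = -6/22 = -3/11.

Therefore the answer is -3/11.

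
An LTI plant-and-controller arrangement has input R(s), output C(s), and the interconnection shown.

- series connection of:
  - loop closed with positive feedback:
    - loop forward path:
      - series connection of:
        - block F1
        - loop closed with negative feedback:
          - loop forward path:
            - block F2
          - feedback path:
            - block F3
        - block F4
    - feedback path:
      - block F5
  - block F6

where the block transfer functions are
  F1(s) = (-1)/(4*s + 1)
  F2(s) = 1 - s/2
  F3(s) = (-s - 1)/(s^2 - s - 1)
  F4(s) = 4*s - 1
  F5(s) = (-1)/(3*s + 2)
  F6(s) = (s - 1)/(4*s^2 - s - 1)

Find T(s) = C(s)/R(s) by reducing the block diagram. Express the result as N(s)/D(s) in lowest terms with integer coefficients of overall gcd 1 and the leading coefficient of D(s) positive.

1. reduce the feedback loop with forward F2 and return F3 gives (-s^3 + 3*s^2 - s - 2)/(3*s^2 - 3*s - 4)
2. multiply F1, [F2/(1+F2*F3)], F4 (series) gives (4*s^4 - 13*s^3 + 7*s^2 + 7*s - 2)/(12*s^3 - 9*s^2 - 19*s - 4)
3. close the feedback loop around (F1*[F2/(1+F2*F3)]*F4), F5 gives (12*s^5 - 31*s^4 - 5*s^3 + 35*s^2 + 8*s - 4)/(40*s^4 - 16*s^3 - 68*s^2 - 43*s - 10)
4. multiply [(F1*[F2/(1+F2*F3)]*F4)/(1-(F1*[F2/(1+F2*F3)]*F4)*F5)], F6 (series); the result is T(s) itself (integer coefficients, no common factor, positive leading denominator coefficient)

Final answer: (12*s^6 - 43*s^5 + 26*s^4 + 40*s^3 - 27*s^2 - 12*s + 4)/(160*s^6 - 104*s^5 - 296*s^4 - 88*s^3 + 71*s^2 + 53*s + 10)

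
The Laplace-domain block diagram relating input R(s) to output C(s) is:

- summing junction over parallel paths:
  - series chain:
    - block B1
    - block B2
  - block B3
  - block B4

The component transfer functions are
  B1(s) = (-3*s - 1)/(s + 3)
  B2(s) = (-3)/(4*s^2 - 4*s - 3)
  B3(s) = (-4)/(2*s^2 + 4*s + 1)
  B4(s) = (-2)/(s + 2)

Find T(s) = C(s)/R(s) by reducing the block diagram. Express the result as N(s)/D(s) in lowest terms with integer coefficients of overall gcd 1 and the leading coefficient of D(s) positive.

Step 1 - multiply B1, B2 (series), giving (9*s + 3)/(4*s^3 + 8*s^2 - 15*s - 9)
Step 2 - add (B1*B2), B3, B4 (parallel), giving the overall T(s)

Hence the answer: (-16*s^5 - 62*s^4 + 2*s^3 + 241*s^2 + 303*s + 96)/(8*s^6 + 48*s^5 + 70*s^4 - 58*s^3 - 191*s^2 - 111*s - 18)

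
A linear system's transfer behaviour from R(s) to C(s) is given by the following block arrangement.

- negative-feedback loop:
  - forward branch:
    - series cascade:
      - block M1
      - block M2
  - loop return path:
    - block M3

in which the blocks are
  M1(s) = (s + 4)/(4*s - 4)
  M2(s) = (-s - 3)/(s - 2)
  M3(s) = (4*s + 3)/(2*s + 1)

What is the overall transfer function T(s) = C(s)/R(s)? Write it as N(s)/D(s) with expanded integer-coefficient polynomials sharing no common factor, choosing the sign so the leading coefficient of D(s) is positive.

Step 1: series reduction of M1, M2 gives (-s^2 - 7*s - 12)/(4*s^2 - 12*s + 8)
Step 2: apply the feedback formula to (M1*M2), M3; the result is T(s) itself (integer coefficients, no common factor, positive leading denominator coefficient)

Therefore the answer is (-2*s^3 - 15*s^2 - 31*s - 12)/(4*s^3 - 51*s^2 - 65*s - 28).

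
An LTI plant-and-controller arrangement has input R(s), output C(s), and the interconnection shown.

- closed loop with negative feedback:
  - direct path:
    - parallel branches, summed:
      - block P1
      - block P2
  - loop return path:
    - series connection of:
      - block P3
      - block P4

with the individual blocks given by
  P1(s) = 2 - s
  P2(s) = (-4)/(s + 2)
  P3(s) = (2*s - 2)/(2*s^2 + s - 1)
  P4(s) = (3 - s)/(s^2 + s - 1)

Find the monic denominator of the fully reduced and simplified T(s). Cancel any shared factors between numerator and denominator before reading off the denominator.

(1) sum the parallel branches P1, P2 gives (-s^2)/(s + 2)
(2) multiply P3, P4 (series) gives (-2*s^2 + 8*s - 6)/(2*s^4 + 3*s^3 - 2*s^2 - 2*s + 1)
(3) apply the feedback formula to (P1+P2), (P3*P4) gives (-2*s^6 - 3*s^5 + 2*s^4 + 2*s^3 - s^2)/(2*s^5 + 9*s^4 - 4*s^3 - 3*s + 2)
The result of step 3 is T(s) in lowest terms. Its denominator has leading coefficient 2; dividing the denominator through by 2 makes it monic.

Therefore the answer is s^5 + 9*s^4/2 - 2*s^3 - 3*s/2 + 1.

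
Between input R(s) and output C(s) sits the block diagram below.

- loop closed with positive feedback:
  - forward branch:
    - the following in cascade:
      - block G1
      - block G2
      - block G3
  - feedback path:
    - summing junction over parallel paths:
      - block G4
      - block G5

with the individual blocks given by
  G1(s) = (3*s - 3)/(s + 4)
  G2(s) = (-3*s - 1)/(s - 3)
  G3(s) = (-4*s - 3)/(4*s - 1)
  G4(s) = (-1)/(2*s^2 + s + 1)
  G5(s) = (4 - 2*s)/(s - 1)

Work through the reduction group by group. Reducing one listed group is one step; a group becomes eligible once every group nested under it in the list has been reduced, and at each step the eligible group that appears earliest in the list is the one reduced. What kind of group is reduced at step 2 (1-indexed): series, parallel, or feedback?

Answer: parallel

Working:
Step 1 - combine G1, G2, G3 in series
Step 2 - parallel reduction of G4, G5
Step 3 - collapse the loop ((G1*G2*G3) forward, (G4+G5) return)
Step 2: parallel.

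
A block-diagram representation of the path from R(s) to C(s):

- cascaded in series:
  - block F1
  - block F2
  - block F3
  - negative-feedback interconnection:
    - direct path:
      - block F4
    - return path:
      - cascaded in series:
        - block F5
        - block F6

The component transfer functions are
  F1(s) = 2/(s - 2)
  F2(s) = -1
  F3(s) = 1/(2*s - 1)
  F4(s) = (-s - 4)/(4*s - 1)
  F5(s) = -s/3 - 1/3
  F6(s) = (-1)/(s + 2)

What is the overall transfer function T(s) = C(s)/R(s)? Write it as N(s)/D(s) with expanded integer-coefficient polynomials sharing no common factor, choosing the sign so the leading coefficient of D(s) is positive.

Step 1 - multiply F5, F6 (series): (s + 1)/(3*s + 6)
Step 2 - close the feedback loop around F4, (F5*F6): (-3*s^2 - 18*s - 24)/(11*s^2 + 16*s - 10)
Step 3 - combine F1, F2, F3, [F4/(1+F4*(F5*F6))] in series, which is the overall transfer function T(s) = C(s)/R(s) in lowest terms

Answer: (6*s^2 + 36*s + 48)/(22*s^4 - 23*s^3 - 78*s^2 + 82*s - 20)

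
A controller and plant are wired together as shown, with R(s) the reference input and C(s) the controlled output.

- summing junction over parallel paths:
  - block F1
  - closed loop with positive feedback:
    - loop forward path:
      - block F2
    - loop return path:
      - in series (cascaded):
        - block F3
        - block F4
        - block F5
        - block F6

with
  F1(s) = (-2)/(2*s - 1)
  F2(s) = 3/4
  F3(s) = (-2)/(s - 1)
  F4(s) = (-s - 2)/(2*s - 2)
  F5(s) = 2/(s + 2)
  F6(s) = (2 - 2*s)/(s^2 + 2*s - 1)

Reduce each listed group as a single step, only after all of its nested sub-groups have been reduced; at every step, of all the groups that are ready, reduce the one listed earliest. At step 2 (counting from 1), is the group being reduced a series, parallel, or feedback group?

Reducing step by step:

Step 1: cascade F3, F4, F5, F6
Step 2: close the feedback loop around F2, (F3*F4*F5*F6)
Step 3: combine F1, [F2/(1-F2*(F3*F4*F5*F6))] in parallel
Step 2: feedback.

Answer: feedback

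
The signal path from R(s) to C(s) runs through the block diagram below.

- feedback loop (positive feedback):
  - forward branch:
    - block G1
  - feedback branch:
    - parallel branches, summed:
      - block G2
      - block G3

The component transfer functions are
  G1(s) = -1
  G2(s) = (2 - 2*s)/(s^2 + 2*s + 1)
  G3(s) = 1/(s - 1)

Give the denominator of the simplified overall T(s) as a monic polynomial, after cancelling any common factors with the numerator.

The answer is s^3 + 5*s - 2.

Reasoning:
Step 1 - add G2, G3 (parallel); result (-s^2 + 6*s - 1)/(s^3 + s^2 - s - 1)
Step 2 - feedback reduction of G1, (G2+G3); result (-s^3 - s^2 + s + 1)/(s^3 + 5*s - 2)
That last expression is T(s), already simplified, and its denominator is already monic.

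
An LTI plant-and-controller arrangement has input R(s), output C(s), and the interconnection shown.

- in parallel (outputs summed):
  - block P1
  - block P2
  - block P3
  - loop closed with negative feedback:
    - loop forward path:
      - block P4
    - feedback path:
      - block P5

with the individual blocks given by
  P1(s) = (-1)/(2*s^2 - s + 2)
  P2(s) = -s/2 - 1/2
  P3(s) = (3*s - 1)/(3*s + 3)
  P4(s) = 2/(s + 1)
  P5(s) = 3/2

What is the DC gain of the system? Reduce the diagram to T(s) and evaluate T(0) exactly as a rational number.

Step 1: feedback reduction of P4, P5; result 2/(s + 4)
Step 2: add P1, P2, P3, [P4/(1+P4*P5)] (parallel); result (-6*s^5 - 21*s^4 + 20*s^3 - 53*s^2 - 8*s - 40)/(12*s^4 + 54*s^3 + 30*s^2 + 36*s + 48)
Step 2 gives the overall T(s). Then T(0) = -40/48 = -5/6.

Answer: -5/6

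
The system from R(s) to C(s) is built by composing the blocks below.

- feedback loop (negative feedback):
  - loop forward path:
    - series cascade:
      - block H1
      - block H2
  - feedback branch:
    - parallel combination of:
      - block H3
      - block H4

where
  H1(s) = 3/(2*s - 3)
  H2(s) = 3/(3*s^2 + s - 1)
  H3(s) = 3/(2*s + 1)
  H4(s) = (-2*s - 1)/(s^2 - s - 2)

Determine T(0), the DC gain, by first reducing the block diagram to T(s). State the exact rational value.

Answer: 6/23

Working:
1. cascade H1, H2 gives 9/(6*s^3 - 7*s^2 - 5*s + 3)
2. parallel reduction of H3, H4 gives (-s^2 - 7*s - 7)/(2*s^3 - s^2 - 5*s - 2)
3. reduce the feedback loop with forward (H1*H2) and return (H3+H4) gives (18*s^3 - 9*s^2 - 45*s - 18)/(12*s^6 - 20*s^5 - 33*s^4 + 34*s^3 + 27*s^2 - 68*s - 69)
That last expression is T(s); at s = 0 only the constant terms survive, so T(0) = -18/(-69) = 6/23.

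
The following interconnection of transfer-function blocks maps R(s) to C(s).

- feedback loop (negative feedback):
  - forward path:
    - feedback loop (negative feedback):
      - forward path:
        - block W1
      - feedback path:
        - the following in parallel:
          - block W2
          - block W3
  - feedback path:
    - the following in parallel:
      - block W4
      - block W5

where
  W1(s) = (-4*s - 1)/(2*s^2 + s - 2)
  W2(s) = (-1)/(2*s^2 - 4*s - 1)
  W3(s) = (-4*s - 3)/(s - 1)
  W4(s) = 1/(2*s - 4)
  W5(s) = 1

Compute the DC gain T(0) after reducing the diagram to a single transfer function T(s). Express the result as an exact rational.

Step 1: sum the parallel branches W2, W3 gives (-8*s^3 + 10*s^2 + 15*s + 4)/(2*s^3 - 6*s^2 + 3*s + 1)
Step 2: apply the feedback formula to W1, (W2+W3) gives (-8*s^4 + 22*s^3 - 6*s^2 - 7*s - 1)/(4*s^5 + 22*s^4 - 36*s^3 - 53*s^2 - 36*s - 6)
Step 3: sum the parallel branches W4, W5 gives (2*s - 3)/(2*s - 4)
Step 4: collapse the loop ([W1/(1+W1*(W2+W3))] forward, (W4+W5) return) gives (-16*s^5 + 76*s^4 - 100*s^3 + 10*s^2 + 26*s + 4)/(8*s^6 + 12*s^5 - 92*s^4 - 40*s^3 + 144*s^2 + 151*s + 27)
That last expression is T(s); at s = 0 only the constant terms survive, so T(0) = 4/27.

Final answer: 4/27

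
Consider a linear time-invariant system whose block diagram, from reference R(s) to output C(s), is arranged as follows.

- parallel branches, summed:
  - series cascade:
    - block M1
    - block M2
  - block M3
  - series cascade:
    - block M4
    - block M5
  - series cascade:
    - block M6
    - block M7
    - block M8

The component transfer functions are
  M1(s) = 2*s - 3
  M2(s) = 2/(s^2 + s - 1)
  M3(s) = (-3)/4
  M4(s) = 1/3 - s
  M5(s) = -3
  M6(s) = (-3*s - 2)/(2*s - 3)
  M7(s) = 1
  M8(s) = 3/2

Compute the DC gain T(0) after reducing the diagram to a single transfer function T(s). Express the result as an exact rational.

Step 1. multiply M1, M2 (series), giving (4*s - 6)/(s^2 + s - 1)
Step 2. series reduction of M4, M5, giving 3*s - 1
Step 3. reduce the series chain M6, M7, M8, giving (-9*s - 6)/(4*s - 6)
Step 4. add (M1*M2), M3, (M4*M5), (M6*M7*M8) (parallel), giving (24*s^4 - 44*s^3 - 51*s^2 - 19*s + 63)/(8*s^3 - 4*s^2 - 20*s + 12)
That last expression is T(s); at s = 0 only the constant terms survive, so T(0) = 63/12 = 21/4.

Therefore the answer is 21/4.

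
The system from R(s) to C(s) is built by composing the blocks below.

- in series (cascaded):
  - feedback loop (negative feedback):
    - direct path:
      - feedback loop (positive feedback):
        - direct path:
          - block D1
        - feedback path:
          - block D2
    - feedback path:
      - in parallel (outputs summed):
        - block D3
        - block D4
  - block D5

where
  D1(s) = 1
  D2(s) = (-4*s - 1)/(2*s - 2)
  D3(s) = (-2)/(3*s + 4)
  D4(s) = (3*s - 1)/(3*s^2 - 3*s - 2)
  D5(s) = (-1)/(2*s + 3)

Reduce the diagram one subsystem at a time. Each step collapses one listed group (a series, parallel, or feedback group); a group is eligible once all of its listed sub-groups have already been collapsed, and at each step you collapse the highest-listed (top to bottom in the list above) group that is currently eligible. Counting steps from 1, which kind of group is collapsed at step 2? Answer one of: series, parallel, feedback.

The answer is parallel.

Reasoning:
1. close the feedback loop around D1, D2
2. sum the parallel branches D3, D4
3. apply the feedback formula to [D1/(1-D1*D2)], (D3+D4)
4. series reduction of [[D1/(1-D1*D2)]/(1+[D1/(1-D1*D2)]*(D3+D4))], D5
Step 2: parallel.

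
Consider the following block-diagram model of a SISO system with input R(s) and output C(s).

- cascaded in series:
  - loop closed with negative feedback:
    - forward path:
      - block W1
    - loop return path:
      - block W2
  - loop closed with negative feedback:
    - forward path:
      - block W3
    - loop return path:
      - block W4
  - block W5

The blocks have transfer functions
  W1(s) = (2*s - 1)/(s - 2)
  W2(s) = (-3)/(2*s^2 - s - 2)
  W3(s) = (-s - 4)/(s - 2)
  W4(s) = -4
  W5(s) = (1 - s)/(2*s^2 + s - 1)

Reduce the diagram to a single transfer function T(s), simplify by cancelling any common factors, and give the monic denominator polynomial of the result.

First reduce the diagram to T(s).

Step 1: reduce the feedback loop with forward W1 and return W2, giving (4*s^3 - 4*s^2 - 3*s + 2)/(2*s^3 - 5*s^2 - 6*s + 7)
Step 2: collapse the loop (W3 forward, W4 return), giving (-s - 4)/(5*s + 14)
Step 3: series reduction of [W1/(1+W1*W2)], [W3/(1+W3*W4)], W5, giving (2*s^4 + 5*s^3 - 13*s^2 - 2*s + 8)/(10*s^5 + 13*s^4 - 97*s^3 - 149*s^2 + 49*s + 98)
No further cancellation is possible in the step-3 result, so that is T(s). Its denominator becomes monic after dividing by the leading coefficient 10.

Answer: s^5 + 13*s^4/10 - 97*s^3/10 - 149*s^2/10 + 49*s/10 + 49/5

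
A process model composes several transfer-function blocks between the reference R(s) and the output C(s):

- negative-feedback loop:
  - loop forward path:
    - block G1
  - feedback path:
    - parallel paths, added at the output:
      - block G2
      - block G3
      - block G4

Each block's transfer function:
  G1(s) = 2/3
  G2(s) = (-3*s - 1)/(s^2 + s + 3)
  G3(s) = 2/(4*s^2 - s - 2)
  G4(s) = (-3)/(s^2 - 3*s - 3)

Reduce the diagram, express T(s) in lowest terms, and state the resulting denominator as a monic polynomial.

(1) add G2, G3, G4 (parallel) = (-12*s^5 + 25*s^4 + 33*s^3 - 49*s^2 - 36*s - 6)/(4*s^6 - 9*s^5 - 12*s^4 - 41*s^3 - 18*s^2 + 33*s + 18)
(2) feedback reduction of G1, (G2+G3+G4) = (8*s^6 - 18*s^5 - 24*s^4 - 82*s^3 - 36*s^2 + 66*s + 36)/(12*s^6 - 51*s^5 + 14*s^4 - 57*s^3 - 152*s^2 + 27*s + 42)
No further cancellation is possible in the step-2 result, so that is T(s). Its denominator becomes monic after dividing by the leading coefficient 12.

Therefore the answer is s^6 - 17*s^5/4 + 7*s^4/6 - 19*s^3/4 - 38*s^2/3 + 9*s/4 + 7/2.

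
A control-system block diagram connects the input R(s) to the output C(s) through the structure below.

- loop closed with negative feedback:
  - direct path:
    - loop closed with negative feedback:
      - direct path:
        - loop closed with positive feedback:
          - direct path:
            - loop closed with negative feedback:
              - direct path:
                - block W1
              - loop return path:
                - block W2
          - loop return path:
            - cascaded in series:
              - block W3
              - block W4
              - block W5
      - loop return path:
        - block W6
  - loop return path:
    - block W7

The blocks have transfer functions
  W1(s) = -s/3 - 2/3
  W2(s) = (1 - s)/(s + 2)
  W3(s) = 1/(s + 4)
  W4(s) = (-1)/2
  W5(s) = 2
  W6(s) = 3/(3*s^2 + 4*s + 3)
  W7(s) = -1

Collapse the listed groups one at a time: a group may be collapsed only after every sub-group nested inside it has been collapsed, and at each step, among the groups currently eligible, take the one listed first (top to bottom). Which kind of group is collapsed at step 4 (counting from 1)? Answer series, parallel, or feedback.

Step 1: feedback reduction of W1, W2
Step 2: series reduction of W3, W4, W5
Step 3: close the feedback loop around [W1/(1+W1*W2)], (W3*W4*W5)
Step 4: collapse the loop ([[W1/(1+W1*W2)]/(1-[W1/(1+W1*W2)]*(W3*W4*W5))] forward, W6 return)
Step 5: feedback reduction of [[[W1/(1+W1*W2)]/(1-[W1/(1+W1*W2)]*(W3*W4*W5))]/(1+[[W1/(1+W1*W2)]/(1-[W1/(1+W1*W2)]*(W3*W4*W5))]*W6)], W7
So the answer for step 4 is feedback.

Therefore the answer is feedback.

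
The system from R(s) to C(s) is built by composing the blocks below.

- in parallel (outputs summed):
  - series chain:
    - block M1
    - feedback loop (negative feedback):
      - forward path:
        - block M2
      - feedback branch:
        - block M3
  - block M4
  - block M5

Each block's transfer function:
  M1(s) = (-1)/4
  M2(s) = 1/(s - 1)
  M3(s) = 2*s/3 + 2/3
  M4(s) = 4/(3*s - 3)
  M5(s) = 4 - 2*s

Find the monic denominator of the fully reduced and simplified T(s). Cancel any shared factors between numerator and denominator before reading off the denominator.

1. feedback reduction of M2, M3, giving 3/(5*s - 1)
2. combine M1, [M2/(1+M2*M3)] in series, giving (-3)/(20*s - 4)
3. add (M1*[M2/(1+M2*M3)]), M4, M5 (parallel), giving (-120*s^3 + 384*s^2 - 241*s + 41)/(60*s^2 - 72*s + 12)
That last expression is T(s), already simplified. Scaling its denominator by 1/60 (the reciprocal of the leading coefficient) yields the monic denominator.

Final answer: s^2 - 6*s/5 + 1/5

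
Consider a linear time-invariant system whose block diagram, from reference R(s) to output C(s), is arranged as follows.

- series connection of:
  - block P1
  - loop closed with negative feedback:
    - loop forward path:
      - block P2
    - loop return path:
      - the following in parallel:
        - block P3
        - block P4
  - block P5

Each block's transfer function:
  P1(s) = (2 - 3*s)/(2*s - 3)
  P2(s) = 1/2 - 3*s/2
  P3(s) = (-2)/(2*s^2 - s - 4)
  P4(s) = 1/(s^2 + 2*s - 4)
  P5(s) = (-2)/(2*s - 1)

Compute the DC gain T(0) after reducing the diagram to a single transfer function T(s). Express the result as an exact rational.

First reduce the diagram to T(s).

Step 1. add P3, P4 (parallel) = (4 - 5*s)/(2*s^4 + 3*s^3 - 14*s^2 - 4*s + 16)
Step 2. reduce the feedback loop with forward P2 and return (P3+P4) = (-6*s^5 - 7*s^4 + 45*s^3 - 2*s^2 - 52*s + 16)/(4*s^4 + 6*s^3 - 13*s^2 - 25*s + 36)
Step 3. multiply P1, [P2/(1+P2*(P3+P4))], P5 (series) = (-36*s^6 - 18*s^5 + 298*s^4 - 192*s^3 - 304*s^2 + 304*s - 64)/(16*s^6 - 8*s^5 - 88*s^4 + 22*s^3 + 305*s^2 - 363*s + 108)
The step-3 result is T(s). Setting s = 0: T(0) = -64/108 = -16/27.

Answer: -16/27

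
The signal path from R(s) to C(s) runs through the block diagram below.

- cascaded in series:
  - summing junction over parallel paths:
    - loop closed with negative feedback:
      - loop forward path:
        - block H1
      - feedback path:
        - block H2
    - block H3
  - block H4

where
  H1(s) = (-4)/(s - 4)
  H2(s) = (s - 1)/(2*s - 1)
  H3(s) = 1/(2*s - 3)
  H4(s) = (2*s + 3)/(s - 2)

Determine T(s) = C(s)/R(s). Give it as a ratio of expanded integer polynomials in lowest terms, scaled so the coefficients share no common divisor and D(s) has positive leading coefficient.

First reduce the diagram to T(s).

Step 1. feedback reduction of H1, H2; result (4 - 8*s)/(2*s^2 - 13*s + 8)
Step 2. sum the parallel branches [H1/(1+H1*H2)], H3; result (-14*s^2 + 19*s - 4)/(4*s^3 - 32*s^2 + 55*s - 24)
Step 3. multiply ([H1/(1+H1*H2)]+H3), H4 (series): this yields T(s), and no further normalization is needed

Answer: (-28*s^3 - 4*s^2 + 49*s - 12)/(4*s^4 - 40*s^3 + 119*s^2 - 134*s + 48)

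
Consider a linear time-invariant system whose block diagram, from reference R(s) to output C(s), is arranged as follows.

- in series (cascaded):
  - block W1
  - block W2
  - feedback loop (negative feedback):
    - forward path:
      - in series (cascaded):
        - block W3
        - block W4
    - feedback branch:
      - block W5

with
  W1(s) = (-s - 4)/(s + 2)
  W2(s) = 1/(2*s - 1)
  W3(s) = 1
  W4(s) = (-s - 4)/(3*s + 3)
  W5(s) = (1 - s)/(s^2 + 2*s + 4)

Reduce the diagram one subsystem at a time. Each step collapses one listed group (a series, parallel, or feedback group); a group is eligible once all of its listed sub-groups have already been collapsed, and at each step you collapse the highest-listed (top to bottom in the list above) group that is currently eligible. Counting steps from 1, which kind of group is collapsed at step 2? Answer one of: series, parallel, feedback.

The answer is feedback.

Reasoning:
[1] combine W3, W4 in series
[2] feedback reduction of (W3*W4), W5
[3] series reduction of W1, W2, [(W3*W4)/(1+(W3*W4)*W5)]
At step 2 the group reduced is feedback.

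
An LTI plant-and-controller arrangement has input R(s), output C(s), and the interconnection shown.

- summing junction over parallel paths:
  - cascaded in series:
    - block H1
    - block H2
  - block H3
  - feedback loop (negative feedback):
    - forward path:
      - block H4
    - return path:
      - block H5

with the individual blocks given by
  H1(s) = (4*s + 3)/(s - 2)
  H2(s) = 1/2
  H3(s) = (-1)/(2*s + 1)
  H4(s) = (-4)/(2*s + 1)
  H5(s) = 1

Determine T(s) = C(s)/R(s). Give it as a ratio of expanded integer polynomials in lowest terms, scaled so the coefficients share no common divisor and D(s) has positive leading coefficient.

The answer is (16*s^3 - 24*s^2 + 14*s - 5)/(8*s^3 - 24*s^2 + 10*s + 12).

Reasoning:
Step 1: combine H1, H2 in series -> (4*s + 3)/(2*s - 4)
Step 2: apply the feedback formula to H4, H5 -> (-4)/(2*s - 3)
Step 3: sum the parallel branches (H1*H2), H3, [H4/(1+H4*H5)]: this yields T(s), and no further normalization is needed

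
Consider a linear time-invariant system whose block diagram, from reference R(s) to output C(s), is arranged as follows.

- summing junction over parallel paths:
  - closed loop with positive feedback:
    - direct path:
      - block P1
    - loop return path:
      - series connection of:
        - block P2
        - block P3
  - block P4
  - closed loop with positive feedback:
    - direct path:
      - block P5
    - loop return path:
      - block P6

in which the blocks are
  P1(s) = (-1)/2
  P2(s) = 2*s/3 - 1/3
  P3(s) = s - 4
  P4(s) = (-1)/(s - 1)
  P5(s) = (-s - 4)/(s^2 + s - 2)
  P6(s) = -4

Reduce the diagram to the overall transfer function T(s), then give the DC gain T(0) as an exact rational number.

First reduce the diagram to T(s).

Step 1: cascade P2, P3 = 2*s^2/3 - 3*s + 4/3
Step 2: close the feedback loop around P1, (P2*P3) = (-3)/(2*s^2 - 9*s + 10)
Step 3: feedback reduction of P5, P6 = (-s - 4)/(s^2 - 3*s - 18)
Step 4: combine [P1/(1-P1*(P2*P3))], P4, [P5/(1-P5*P6)] in parallel = (-4*s^4 + 15*s^3 + 36*s^2 - 153*s + 166)/(2*s^5 - 17*s^4 + 16*s^3 + 131*s^2 - 312*s + 180)
That last expression is T(s); at s = 0 only the constant terms survive, so T(0) = 166/180 = 83/90.

Answer: 83/90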